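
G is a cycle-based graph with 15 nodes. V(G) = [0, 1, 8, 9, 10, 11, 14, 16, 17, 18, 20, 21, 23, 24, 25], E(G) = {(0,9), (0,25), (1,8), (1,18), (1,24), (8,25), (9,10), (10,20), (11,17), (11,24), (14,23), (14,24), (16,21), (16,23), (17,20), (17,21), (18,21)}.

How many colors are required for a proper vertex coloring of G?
χ(G) = 3

Clique number ω(G) = 2 (lower bound: χ ≥ ω).
Odd cycle [1, 18, 21, 16, 23, 14, 24] needs 3 colors (χ ≥ 3).
The coloring below uses 3 colors, so χ(G) = 3.
A valid 3-coloring: color 1: [0, 8, 10, 16, 17, 18, 24]; color 2: [1, 9, 11, 14, 20, 21, 25]; color 3: [23].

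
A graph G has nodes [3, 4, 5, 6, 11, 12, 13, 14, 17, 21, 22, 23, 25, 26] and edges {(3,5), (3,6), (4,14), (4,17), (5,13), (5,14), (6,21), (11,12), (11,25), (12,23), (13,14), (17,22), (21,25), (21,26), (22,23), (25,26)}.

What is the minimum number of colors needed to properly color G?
χ(G) = 3

Clique number ω(G) = 3 (lower bound: χ ≥ ω).
The clique on [5, 13, 14] has size 3, forcing χ ≥ 3, and the coloring below uses 3 colors, so χ(G) = 3.
A valid 3-coloring: color 1: [4, 5, 6, 12, 22, 25]; color 2: [3, 11, 14, 17, 21, 23]; color 3: [13, 26].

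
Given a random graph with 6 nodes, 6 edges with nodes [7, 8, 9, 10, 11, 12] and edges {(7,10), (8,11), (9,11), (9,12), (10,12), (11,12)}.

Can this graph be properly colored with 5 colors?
Yes, G is 5-colorable

A valid 5-coloring: color 1: [7, 8, 12]; color 2: [10, 11]; color 3: [9].
(χ(G) = 3 ≤ 5.)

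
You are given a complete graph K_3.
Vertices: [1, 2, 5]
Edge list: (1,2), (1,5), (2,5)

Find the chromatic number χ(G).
χ(G) = 3

Clique number ω(G) = 3 (lower bound: χ ≥ ω).
The clique on [1, 2, 5] has size 3, forcing χ ≥ 3, and the coloring below uses 3 colors, so χ(G) = 3.
A valid 3-coloring: color 1: [1]; color 2: [5]; color 3: [2].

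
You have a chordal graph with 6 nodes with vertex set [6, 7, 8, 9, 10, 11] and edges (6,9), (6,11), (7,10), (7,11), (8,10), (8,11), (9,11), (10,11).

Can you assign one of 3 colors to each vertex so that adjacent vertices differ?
A valid 3-coloring: color 1: [11]; color 2: [9, 10]; color 3: [6, 7, 8].
(χ(G) = 3 ≤ 3.)

Yes, G is 3-colorable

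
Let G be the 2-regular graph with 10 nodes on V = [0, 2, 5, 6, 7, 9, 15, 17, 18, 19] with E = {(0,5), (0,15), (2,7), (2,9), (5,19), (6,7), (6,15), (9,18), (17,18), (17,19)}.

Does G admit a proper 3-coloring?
A valid 3-coloring: color 1: [0, 2, 6, 18, 19]; color 2: [5, 7, 9, 15, 17].
(χ(G) = 2 ≤ 3.)

Yes, G is 3-colorable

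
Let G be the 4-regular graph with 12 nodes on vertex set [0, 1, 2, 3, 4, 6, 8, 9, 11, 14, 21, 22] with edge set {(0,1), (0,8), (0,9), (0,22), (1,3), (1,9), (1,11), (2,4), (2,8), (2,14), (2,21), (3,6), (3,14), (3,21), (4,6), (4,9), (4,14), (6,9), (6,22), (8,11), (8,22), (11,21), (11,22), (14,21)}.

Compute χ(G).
Clique number ω(G) = 3 (lower bound: χ ≥ ω).
The clique on [0, 8, 22] has size 3, forcing χ ≥ 3, and the coloring below uses 3 colors, so χ(G) = 3.
A valid 3-coloring: color 1: [2, 3, 9, 22]; color 2: [0, 6, 11, 14]; color 3: [1, 4, 8, 21].

χ(G) = 3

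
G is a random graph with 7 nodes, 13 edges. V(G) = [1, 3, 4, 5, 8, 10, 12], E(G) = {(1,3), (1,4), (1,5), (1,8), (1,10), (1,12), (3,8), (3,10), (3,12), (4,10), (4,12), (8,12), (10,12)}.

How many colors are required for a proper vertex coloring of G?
Clique number ω(G) = 4 (lower bound: χ ≥ ω).
The clique on [1, 3, 8, 12] has size 4, forcing χ ≥ 4, and the coloring below uses 4 colors, so χ(G) = 4.
A valid 4-coloring: color 1: [1]; color 2: [5, 12]; color 3: [3, 4]; color 4: [8, 10].

χ(G) = 4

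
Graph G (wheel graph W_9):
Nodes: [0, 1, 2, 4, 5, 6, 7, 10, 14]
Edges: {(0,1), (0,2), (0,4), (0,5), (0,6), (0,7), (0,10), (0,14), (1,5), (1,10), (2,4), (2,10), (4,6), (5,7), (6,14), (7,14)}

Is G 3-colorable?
A valid 3-coloring: color 1: [0]; color 2: [1, 2, 6, 7]; color 3: [4, 5, 10, 14].
(χ(G) = 3 ≤ 3.)

Yes, G is 3-colorable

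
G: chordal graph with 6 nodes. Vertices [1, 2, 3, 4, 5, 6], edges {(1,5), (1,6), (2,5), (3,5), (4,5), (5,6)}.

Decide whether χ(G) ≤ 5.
A valid 5-coloring: color 1: [5]; color 2: [2, 3, 4, 6]; color 3: [1].
(χ(G) = 3 ≤ 5.)

Yes, G is 5-colorable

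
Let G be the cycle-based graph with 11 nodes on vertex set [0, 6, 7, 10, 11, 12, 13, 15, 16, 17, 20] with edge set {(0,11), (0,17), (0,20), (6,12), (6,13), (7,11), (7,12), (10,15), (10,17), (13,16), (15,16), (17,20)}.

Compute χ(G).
Clique number ω(G) = 3 (lower bound: χ ≥ ω).
The clique on [0, 17, 20] has size 3, forcing χ ≥ 3, and the coloring below uses 3 colors, so χ(G) = 3.
A valid 3-coloring: color 1: [11, 12, 13, 15, 17]; color 2: [0, 6, 7, 10, 16]; color 3: [20].

χ(G) = 3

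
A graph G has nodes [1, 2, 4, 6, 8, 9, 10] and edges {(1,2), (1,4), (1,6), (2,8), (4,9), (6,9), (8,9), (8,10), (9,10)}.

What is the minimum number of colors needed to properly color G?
Clique number ω(G) = 3 (lower bound: χ ≥ ω).
The clique on [8, 9, 10] has size 3, forcing χ ≥ 3, and the coloring below uses 3 colors, so χ(G) = 3.
A valid 3-coloring: color 1: [2, 9]; color 2: [1, 8]; color 3: [4, 6, 10].

χ(G) = 3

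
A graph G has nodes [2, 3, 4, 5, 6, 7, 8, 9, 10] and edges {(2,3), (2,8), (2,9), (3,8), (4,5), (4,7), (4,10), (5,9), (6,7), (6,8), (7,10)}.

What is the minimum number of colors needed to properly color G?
Clique number ω(G) = 3 (lower bound: χ ≥ ω).
The clique on [2, 3, 8] has size 3, forcing χ ≥ 3, and the coloring below uses 3 colors, so χ(G) = 3.
A valid 3-coloring: color 1: [5, 7, 8]; color 2: [2, 4, 6]; color 3: [3, 9, 10].

χ(G) = 3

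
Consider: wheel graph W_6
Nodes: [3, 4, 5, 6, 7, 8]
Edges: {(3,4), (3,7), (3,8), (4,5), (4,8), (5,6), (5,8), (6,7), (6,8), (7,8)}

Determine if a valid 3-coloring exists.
No, G is not 3-colorable

Odd cycle [4, 3, 7, 6, 5] needs 3 colors (χ ≥ 3).
Vertex 8 is adjacent to every vertex of [3, 4, 5, 6, 7], which already need 3 colors among themselves, so 8 needs a new color (χ ≥ 4).
Hence χ(G) ≥ 4 > 3, so no proper 3-coloring exists.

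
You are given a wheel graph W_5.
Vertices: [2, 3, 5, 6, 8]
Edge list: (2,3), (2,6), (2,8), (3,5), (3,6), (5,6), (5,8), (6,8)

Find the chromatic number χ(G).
Clique number ω(G) = 3 (lower bound: χ ≥ ω).
The clique on [2, 6, 8] has size 3, forcing χ ≥ 3, and the coloring below uses 3 colors, so χ(G) = 3.
A valid 3-coloring: color 1: [6]; color 2: [2, 5]; color 3: [3, 8].

χ(G) = 3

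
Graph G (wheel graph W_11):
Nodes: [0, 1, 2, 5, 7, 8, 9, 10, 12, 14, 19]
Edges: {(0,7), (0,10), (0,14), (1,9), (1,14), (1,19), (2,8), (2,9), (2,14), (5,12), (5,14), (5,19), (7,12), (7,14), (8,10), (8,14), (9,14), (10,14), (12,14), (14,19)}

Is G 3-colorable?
Yes, G is 3-colorable

A valid 3-coloring: color 1: [14]; color 2: [1, 2, 5, 7, 10]; color 3: [0, 8, 9, 12, 19].
(χ(G) = 3 ≤ 3.)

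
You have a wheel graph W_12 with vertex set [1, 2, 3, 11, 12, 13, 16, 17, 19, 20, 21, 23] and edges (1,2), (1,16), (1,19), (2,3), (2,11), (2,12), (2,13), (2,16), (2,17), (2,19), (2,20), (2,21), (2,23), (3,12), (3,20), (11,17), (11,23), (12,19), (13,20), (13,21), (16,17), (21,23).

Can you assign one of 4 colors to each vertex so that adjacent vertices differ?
Yes, G is 4-colorable

A valid 4-coloring: color 1: [2]; color 2: [3, 11, 16, 19, 21]; color 3: [1, 12, 13, 17, 23]; color 4: [20].
(χ(G) = 4 ≤ 4.)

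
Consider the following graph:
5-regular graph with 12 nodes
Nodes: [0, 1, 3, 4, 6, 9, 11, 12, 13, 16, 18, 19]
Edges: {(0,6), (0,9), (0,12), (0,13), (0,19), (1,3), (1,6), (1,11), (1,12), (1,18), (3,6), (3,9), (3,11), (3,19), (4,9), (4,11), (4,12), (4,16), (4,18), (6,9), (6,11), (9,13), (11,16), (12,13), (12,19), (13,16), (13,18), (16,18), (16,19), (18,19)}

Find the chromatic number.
χ(G) = 4

Clique number ω(G) = 4 (lower bound: χ ≥ ω).
The clique on [1, 3, 6, 11] has size 4, forcing χ ≥ 4, and the coloring below uses 4 colors, so χ(G) = 4.
A valid 4-coloring: color 1: [4, 6, 13, 19]; color 2: [9, 11, 12, 18]; color 3: [0, 3, 16]; color 4: [1].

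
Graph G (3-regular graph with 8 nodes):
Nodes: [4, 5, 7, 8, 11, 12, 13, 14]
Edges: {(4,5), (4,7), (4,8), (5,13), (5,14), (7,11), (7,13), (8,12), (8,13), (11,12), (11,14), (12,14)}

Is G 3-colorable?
A valid 3-coloring: color 1: [5, 8, 11]; color 2: [7, 14]; color 3: [4, 12, 13].
(χ(G) = 3 ≤ 3.)

Yes, G is 3-colorable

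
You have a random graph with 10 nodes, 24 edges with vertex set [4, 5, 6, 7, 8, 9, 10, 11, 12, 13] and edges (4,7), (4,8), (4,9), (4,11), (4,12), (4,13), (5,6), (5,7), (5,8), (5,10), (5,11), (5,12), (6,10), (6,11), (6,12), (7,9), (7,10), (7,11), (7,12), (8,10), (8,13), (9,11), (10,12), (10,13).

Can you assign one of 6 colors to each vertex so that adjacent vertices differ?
A valid 6-coloring: color 1: [4, 5]; color 2: [6, 7, 8]; color 3: [10, 11]; color 4: [9, 12, 13].
(χ(G) = 4 ≤ 6.)

Yes, G is 6-colorable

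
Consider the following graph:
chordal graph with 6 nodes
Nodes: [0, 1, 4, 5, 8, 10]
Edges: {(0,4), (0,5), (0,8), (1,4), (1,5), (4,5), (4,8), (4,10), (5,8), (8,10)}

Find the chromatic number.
Clique number ω(G) = 4 (lower bound: χ ≥ ω).
The clique on [0, 4, 5, 8] has size 4, forcing χ ≥ 4, and the coloring below uses 4 colors, so χ(G) = 4.
A valid 4-coloring: color 1: [4]; color 2: [1, 8]; color 3: [5, 10]; color 4: [0].

χ(G) = 4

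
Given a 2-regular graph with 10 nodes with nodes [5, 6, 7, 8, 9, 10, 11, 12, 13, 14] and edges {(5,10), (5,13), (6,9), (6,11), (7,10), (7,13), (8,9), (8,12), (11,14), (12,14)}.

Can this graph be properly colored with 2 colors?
Yes, G is 2-colorable

A valid 2-coloring: color 1: [5, 6, 7, 8, 14]; color 2: [9, 10, 11, 12, 13].
(χ(G) = 2 ≤ 2.)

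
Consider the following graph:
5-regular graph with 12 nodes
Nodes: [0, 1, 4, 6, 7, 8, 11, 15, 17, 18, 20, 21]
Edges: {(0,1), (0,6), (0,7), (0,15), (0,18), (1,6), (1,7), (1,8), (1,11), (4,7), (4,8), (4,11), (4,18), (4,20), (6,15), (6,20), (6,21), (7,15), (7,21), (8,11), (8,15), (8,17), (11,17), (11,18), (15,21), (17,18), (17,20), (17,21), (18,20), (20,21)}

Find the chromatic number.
Clique number ω(G) = 3 (lower bound: χ ≥ ω).
Suppose a proper 3-coloring c exists. The clique [0, 1, 6] takes 3 distinct colors; by symmetry let c(0) = 1, c(1) = 2, c(6) = 3.
- Vertex 7: neighbors [0, 1] already have colors [1, 2] ⇒ c(7) = 3.
- Vertex 15: neighbors [0, 6] already have colors [1, 3] ⇒ c(15) = 2.
- Vertex 21: neighbors [15, 6] already have colors [2, 3] ⇒ c(21) = 1.
- Vertex 20: neighbors [21, 6] already have colors [1, 3] ⇒ c(20) = 2.
- Vertex 4: neighbors [20, 7] already have colors [2, 3] ⇒ c(4) = 1.
- Vertex 11: neighbors [4, 1] already have colors [1, 2] ⇒ c(11) = 3.
- Vertex 17: neighbors [21, 20, 11] already have colors [1, 2, 3] — all 3 colors blocked. Contradiction.
The forced assignments end in a contradiction, so G has no proper 3-coloring (χ ≥ 4).
The coloring below uses 4 colors, so χ(G) = 4.
A valid 4-coloring: color 1: [1, 15, 20]; color 2: [0, 11, 21]; color 3: [6, 7, 8, 18]; color 4: [4, 17].

χ(G) = 4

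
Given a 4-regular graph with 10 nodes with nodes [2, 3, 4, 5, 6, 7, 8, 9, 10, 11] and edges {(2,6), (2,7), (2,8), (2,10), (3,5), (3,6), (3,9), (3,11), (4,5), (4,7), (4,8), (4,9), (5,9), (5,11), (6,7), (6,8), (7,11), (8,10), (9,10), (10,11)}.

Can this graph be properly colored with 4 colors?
Yes, G is 4-colorable

A valid 4-coloring: color 1: [5, 6, 10]; color 2: [3, 7, 8]; color 3: [2, 4, 11]; color 4: [9].
(χ(G) = 4 ≤ 4.)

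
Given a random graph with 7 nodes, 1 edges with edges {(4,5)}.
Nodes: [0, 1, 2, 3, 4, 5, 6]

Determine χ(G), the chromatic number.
Clique number ω(G) = 2 (lower bound: χ ≥ ω).
The graph is bipartite (no odd cycle), so 2 colors suffice: χ(G) = 2.
A valid 2-coloring: color 1: [0, 1, 2, 3, 4, 6]; color 2: [5].

χ(G) = 2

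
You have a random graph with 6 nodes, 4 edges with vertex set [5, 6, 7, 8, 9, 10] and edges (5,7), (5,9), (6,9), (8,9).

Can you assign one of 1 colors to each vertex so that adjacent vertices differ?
No, G is not 1-colorable

Edge (8,9) forces its endpoints to differ, so 1 color is not enough.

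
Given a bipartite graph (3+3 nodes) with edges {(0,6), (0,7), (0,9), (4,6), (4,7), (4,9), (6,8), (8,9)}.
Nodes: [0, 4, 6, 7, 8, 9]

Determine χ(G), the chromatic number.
Clique number ω(G) = 2 (lower bound: χ ≥ ω).
The graph is bipartite (no odd cycle), so 2 colors suffice: χ(G) = 2.
A valid 2-coloring: color 1: [6, 7, 9]; color 2: [0, 4, 8].

χ(G) = 2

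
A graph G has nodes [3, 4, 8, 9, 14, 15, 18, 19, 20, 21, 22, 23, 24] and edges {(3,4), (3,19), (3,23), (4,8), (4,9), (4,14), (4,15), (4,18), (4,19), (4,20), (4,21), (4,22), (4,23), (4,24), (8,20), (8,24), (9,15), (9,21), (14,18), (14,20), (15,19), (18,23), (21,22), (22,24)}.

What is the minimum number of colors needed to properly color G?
Clique number ω(G) = 3 (lower bound: χ ≥ ω).
The clique on [3, 4, 19] has size 3, forcing χ ≥ 3, and the coloring below uses 3 colors, so χ(G) = 3.
A valid 3-coloring: color 1: [4]; color 2: [8, 9, 14, 19, 22, 23]; color 3: [3, 15, 18, 20, 21, 24].

χ(G) = 3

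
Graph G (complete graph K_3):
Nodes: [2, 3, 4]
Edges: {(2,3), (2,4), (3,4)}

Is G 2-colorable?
The clique on vertices [2, 3, 4] has size 3 > 2, so it alone needs 3 colors.

No, G is not 2-colorable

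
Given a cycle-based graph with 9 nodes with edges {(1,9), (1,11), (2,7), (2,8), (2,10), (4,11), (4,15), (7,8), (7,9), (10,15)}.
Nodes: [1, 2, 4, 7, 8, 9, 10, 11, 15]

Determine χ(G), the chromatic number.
Clique number ω(G) = 3 (lower bound: χ ≥ ω).
The clique on [2, 7, 8] has size 3, forcing χ ≥ 3, and the coloring below uses 3 colors, so χ(G) = 3.
A valid 3-coloring: color 1: [1, 4, 7, 10]; color 2: [2, 9, 11, 15]; color 3: [8].

χ(G) = 3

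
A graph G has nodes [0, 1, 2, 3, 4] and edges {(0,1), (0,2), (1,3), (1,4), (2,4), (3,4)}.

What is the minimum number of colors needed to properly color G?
Clique number ω(G) = 3 (lower bound: χ ≥ ω).
The clique on [1, 3, 4] has size 3, forcing χ ≥ 3, and the coloring below uses 3 colors, so χ(G) = 3.
A valid 3-coloring: color 1: [0, 4]; color 2: [1, 2]; color 3: [3].

χ(G) = 3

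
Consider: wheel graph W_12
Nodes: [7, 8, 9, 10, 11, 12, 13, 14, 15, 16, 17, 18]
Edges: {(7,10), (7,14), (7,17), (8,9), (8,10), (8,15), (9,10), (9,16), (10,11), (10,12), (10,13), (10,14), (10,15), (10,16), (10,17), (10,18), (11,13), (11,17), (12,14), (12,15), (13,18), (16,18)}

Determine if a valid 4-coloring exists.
A valid 4-coloring: color 1: [10]; color 2: [7, 9, 11, 15, 18]; color 3: [8, 12, 13, 16, 17]; color 4: [14].
(χ(G) = 4 ≤ 4.)

Yes, G is 4-colorable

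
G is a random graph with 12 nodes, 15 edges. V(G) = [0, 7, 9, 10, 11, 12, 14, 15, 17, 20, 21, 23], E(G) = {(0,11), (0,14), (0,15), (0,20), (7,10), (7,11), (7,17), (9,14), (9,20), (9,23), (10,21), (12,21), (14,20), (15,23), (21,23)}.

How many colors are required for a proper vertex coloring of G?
χ(G) = 3

Clique number ω(G) = 3 (lower bound: χ ≥ ω).
The clique on [0, 14, 20] has size 3, forcing χ ≥ 3, and the coloring below uses 3 colors, so χ(G) = 3.
A valid 3-coloring: color 1: [0, 7, 9, 21]; color 2: [10, 11, 12, 14, 17, 23]; color 3: [15, 20].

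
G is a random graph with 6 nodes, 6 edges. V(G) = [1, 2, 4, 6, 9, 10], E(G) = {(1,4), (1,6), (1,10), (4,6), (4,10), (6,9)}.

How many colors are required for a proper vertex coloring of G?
Clique number ω(G) = 3 (lower bound: χ ≥ ω).
The clique on [1, 4, 10] has size 3, forcing χ ≥ 3, and the coloring below uses 3 colors, so χ(G) = 3.
A valid 3-coloring: color 1: [2, 4, 9]; color 2: [6, 10]; color 3: [1].

χ(G) = 3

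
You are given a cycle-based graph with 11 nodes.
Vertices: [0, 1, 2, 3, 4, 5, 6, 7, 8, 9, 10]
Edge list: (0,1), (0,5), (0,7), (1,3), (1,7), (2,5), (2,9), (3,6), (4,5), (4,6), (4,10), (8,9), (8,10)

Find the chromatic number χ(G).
Clique number ω(G) = 3 (lower bound: χ ≥ ω).
The clique on [0, 1, 7] has size 3, forcing χ ≥ 3, and the coloring below uses 3 colors, so χ(G) = 3.
A valid 3-coloring: color 1: [1, 5, 6, 9, 10]; color 2: [0, 2, 3, 4, 8]; color 3: [7].

χ(G) = 3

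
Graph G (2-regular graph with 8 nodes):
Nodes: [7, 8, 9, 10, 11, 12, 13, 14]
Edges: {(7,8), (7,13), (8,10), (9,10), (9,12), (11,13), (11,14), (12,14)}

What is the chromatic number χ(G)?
χ(G) = 2

Clique number ω(G) = 2 (lower bound: χ ≥ ω).
The graph is bipartite (no odd cycle), so 2 colors suffice: χ(G) = 2.
A valid 2-coloring: color 1: [8, 9, 13, 14]; color 2: [7, 10, 11, 12].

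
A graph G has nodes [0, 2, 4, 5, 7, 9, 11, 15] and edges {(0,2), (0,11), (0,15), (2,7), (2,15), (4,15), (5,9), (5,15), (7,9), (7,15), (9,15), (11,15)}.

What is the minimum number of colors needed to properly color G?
Clique number ω(G) = 3 (lower bound: χ ≥ ω).
The clique on [0, 2, 15] has size 3, forcing χ ≥ 3, and the coloring below uses 3 colors, so χ(G) = 3.
A valid 3-coloring: color 1: [15]; color 2: [2, 4, 9, 11]; color 3: [0, 5, 7].

χ(G) = 3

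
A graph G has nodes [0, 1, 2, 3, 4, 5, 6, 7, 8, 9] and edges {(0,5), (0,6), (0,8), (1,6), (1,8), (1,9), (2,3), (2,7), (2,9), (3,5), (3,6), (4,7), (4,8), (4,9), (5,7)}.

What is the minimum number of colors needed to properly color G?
χ(G) = 3

Clique number ω(G) = 2 (lower bound: χ ≥ ω).
Odd cycle [9, 1, 6, 3, 2] needs 3 colors (χ ≥ 3).
The coloring below uses 3 colors, so χ(G) = 3.
A valid 3-coloring: color 1: [1, 2, 4, 5]; color 2: [0, 3, 7, 9]; color 3: [6, 8].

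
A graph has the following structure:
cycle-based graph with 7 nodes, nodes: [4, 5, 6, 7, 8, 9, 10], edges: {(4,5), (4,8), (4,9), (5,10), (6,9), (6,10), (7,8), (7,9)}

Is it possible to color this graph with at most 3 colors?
Yes, G is 3-colorable

A valid 3-coloring: color 1: [5, 8, 9]; color 2: [4, 6, 7]; color 3: [10].
(χ(G) = 3 ≤ 3.)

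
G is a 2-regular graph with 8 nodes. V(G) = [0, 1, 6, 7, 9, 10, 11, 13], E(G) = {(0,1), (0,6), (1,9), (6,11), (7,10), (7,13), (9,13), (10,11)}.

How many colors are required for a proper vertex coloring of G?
χ(G) = 2

Clique number ω(G) = 2 (lower bound: χ ≥ ω).
The graph is bipartite (no odd cycle), so 2 colors suffice: χ(G) = 2.
A valid 2-coloring: color 1: [0, 7, 9, 11]; color 2: [1, 6, 10, 13].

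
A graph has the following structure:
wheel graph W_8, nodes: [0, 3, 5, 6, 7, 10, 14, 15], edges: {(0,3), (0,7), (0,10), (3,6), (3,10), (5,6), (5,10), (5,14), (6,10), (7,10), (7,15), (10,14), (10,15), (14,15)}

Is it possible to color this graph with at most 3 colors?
Odd cycle [3, 0, 7, 15, 14, 5, 6] needs 3 colors (χ ≥ 3).
Vertex 10 is adjacent to every vertex of [0, 3, 5, 6, 7, 14, 15], which already need 3 colors among themselves, so 10 needs a new color (χ ≥ 4).
Hence χ(G) ≥ 4 > 3, so no proper 3-coloring exists.

No, G is not 3-colorable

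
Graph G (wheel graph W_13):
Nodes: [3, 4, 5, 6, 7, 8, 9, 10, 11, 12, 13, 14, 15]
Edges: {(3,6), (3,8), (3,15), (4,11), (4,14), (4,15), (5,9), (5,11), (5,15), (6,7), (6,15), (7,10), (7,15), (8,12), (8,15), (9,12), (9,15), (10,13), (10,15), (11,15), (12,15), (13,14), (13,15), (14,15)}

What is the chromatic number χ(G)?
Clique number ω(G) = 3 (lower bound: χ ≥ ω).
The clique on [3, 8, 15] has size 3, forcing χ ≥ 3, and the coloring below uses 3 colors, so χ(G) = 3.
A valid 3-coloring: color 1: [15]; color 2: [6, 8, 9, 10, 11, 14]; color 3: [3, 4, 5, 7, 12, 13].

χ(G) = 3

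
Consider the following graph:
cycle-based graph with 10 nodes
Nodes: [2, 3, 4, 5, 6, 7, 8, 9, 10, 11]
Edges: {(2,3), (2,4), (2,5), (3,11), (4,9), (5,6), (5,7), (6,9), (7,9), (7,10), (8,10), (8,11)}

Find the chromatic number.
χ(G) = 3

Clique number ω(G) = 2 (lower bound: χ ≥ ω).
Odd cycle [4, 2, 5, 7, 9] needs 3 colors (χ ≥ 3).
The coloring below uses 3 colors, so χ(G) = 3.
A valid 3-coloring: color 1: [2, 6, 7, 11]; color 2: [3, 5, 8, 9]; color 3: [4, 10].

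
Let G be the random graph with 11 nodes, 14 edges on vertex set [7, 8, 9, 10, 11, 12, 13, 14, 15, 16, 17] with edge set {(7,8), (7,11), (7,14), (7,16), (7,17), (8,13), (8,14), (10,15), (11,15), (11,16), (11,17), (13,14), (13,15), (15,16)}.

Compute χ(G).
Clique number ω(G) = 3 (lower bound: χ ≥ ω).
Suppose a proper 3-coloring c exists. The clique [7, 8, 14] takes 3 distinct colors; by symmetry let c(7) = 1, c(8) = 2, c(14) = 3.
- Vertex 13: neighbors [8, 14] already have colors [2, 3] ⇒ c(13) = 1.
- Vertex 11: neighbors [7] already have colors [1]; try each remaining color.
- Case c(11) = 2:
  - Vertex 15: neighbors [13, 11] already have colors [1, 2] ⇒ c(15) = 3.
  - Vertex 16: neighbors [7, 11, 15] already have colors [1, 2, 3] — all 3 colors blocked. Contradiction.
- Case c(11) = 3:
  - Vertex 15: neighbors [13, 11] already have colors [1, 3] ⇒ c(15) = 2.
  - Vertex 16: neighbors [7, 15, 11] already have colors [1, 2, 3] — all 3 colors blocked. Contradiction.
Every case ends in a contradiction, so G has no proper 3-coloring (χ ≥ 4).
The coloring below uses 4 colors, so χ(G) = 4.
A valid 4-coloring: color 1: [7, 9, 12, 15]; color 2: [8, 10, 11]; color 3: [13, 16, 17]; color 4: [14].

χ(G) = 4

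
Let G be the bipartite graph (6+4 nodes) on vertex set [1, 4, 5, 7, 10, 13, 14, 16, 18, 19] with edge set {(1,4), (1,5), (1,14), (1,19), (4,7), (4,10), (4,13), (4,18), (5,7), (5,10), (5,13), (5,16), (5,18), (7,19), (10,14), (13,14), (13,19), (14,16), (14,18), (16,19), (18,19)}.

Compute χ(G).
χ(G) = 2

Clique number ω(G) = 2 (lower bound: χ ≥ ω).
The graph is bipartite (no odd cycle), so 2 colors suffice: χ(G) = 2.
A valid 2-coloring: color 1: [4, 5, 14, 19]; color 2: [1, 7, 10, 13, 16, 18].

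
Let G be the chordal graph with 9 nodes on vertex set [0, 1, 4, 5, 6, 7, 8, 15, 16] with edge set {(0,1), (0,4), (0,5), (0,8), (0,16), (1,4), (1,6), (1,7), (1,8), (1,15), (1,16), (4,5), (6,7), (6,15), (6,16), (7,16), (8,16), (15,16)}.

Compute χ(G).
Clique number ω(G) = 4 (lower bound: χ ≥ ω).
The clique on [0, 1, 8, 16] has size 4, forcing χ ≥ 4, and the coloring below uses 4 colors, so χ(G) = 4.
A valid 4-coloring: color 1: [1, 5]; color 2: [4, 16]; color 3: [0, 6]; color 4: [7, 8, 15].

χ(G) = 4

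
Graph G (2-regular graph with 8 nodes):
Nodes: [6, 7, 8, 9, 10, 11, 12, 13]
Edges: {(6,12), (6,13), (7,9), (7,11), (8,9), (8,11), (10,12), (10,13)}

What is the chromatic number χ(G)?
χ(G) = 2

Clique number ω(G) = 2 (lower bound: χ ≥ ω).
The graph is bipartite (no odd cycle), so 2 colors suffice: χ(G) = 2.
A valid 2-coloring: color 1: [6, 9, 10, 11]; color 2: [7, 8, 12, 13].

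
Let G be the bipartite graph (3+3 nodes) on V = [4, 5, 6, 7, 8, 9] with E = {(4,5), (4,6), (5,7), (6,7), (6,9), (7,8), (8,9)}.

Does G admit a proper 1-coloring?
Edge (8,9) forces its endpoints to differ, so 1 color is not enough.

No, G is not 1-colorable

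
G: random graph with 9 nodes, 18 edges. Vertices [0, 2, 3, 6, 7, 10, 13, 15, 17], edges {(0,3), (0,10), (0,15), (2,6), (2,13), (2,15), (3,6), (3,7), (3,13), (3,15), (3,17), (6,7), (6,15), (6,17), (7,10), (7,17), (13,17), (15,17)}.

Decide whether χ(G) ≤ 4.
Yes, G is 4-colorable

A valid 4-coloring: color 1: [2, 3, 10]; color 2: [0, 17]; color 3: [7, 13, 15]; color 4: [6].
(χ(G) = 4 ≤ 4.)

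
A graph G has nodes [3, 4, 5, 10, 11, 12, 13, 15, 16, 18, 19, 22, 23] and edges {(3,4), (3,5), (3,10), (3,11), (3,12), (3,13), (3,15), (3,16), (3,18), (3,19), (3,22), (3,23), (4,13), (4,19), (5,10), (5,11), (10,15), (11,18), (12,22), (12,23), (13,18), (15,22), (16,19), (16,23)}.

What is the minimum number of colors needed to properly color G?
Clique number ω(G) = 3 (lower bound: χ ≥ ω).
The clique on [3, 4, 19] has size 3, forcing χ ≥ 3, and the coloring below uses 3 colors, so χ(G) = 3.
A valid 3-coloring: color 1: [3]; color 2: [10, 11, 13, 19, 22, 23]; color 3: [4, 5, 12, 15, 16, 18].

χ(G) = 3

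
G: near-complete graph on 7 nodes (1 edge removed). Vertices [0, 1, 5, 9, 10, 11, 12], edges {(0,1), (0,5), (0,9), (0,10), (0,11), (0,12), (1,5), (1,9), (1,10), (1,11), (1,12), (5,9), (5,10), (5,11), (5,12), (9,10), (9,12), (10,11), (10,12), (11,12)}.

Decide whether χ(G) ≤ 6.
Yes, G is 6-colorable

A valid 6-coloring: color 1: [0]; color 2: [1]; color 3: [12]; color 4: [5]; color 5: [10]; color 6: [9, 11].
(χ(G) = 6 ≤ 6.)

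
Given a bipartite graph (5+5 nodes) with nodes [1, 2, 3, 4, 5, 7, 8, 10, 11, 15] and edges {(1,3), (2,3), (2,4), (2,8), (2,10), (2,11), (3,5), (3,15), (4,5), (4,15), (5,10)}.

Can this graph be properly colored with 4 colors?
A valid 4-coloring: color 1: [1, 2, 5, 7, 15]; color 2: [3, 4, 8, 10, 11].
(χ(G) = 2 ≤ 4.)

Yes, G is 4-colorable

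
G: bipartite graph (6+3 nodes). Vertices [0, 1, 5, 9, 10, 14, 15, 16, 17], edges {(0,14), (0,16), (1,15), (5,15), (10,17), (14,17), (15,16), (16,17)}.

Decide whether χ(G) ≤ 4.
Yes, G is 4-colorable

A valid 4-coloring: color 1: [1, 5, 9, 10, 14, 16]; color 2: [0, 15, 17].
(χ(G) = 2 ≤ 4.)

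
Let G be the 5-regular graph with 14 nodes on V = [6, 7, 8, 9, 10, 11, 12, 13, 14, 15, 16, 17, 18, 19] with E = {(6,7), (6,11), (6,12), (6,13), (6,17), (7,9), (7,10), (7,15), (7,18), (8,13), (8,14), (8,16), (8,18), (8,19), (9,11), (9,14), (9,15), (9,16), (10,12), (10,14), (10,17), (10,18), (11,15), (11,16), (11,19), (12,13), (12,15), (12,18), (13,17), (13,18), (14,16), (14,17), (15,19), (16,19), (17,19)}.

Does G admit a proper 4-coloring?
Yes, G is 4-colorable

A valid 4-coloring: color 1: [6, 14, 18, 19]; color 2: [10, 13, 15, 16]; color 3: [8, 9, 12, 17]; color 4: [7, 11].
(χ(G) = 4 ≤ 4.)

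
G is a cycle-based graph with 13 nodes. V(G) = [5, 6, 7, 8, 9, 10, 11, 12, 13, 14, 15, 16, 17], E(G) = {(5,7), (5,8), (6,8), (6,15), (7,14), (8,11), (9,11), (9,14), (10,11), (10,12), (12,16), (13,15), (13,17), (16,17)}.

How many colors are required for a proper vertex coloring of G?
Clique number ω(G) = 2 (lower bound: χ ≥ ω).
Odd cycle [13, 15, 6, 8, 11, 10, 12, 16, 17] needs 3 colors (χ ≥ 3).
The coloring below uses 3 colors, so χ(G) = 3.
A valid 3-coloring: color 1: [7, 8, 9, 10, 15, 17]; color 2: [5, 6, 11, 13, 14, 16]; color 3: [12].

χ(G) = 3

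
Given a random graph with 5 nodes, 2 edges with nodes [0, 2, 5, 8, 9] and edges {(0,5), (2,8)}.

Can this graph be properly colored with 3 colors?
A valid 3-coloring: color 1: [2, 5, 9]; color 2: [0, 8].
(χ(G) = 2 ≤ 3.)

Yes, G is 3-colorable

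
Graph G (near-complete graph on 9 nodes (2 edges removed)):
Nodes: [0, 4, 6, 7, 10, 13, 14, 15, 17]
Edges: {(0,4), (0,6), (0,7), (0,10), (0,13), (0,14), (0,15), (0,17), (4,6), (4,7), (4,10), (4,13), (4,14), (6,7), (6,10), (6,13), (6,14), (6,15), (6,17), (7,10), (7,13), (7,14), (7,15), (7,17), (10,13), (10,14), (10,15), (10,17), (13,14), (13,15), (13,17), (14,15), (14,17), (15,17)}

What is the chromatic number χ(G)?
Clique number ω(G) = 8 (lower bound: χ ≥ ω).
The clique on [0, 6, 7, 10, 13, 14, 15, 17] has size 8, forcing χ ≥ 8, and the coloring below uses 8 colors, so χ(G) = 8.
A valid 8-coloring: color 1: [14]; color 2: [6]; color 3: [13]; color 4: [0]; color 5: [7]; color 6: [10]; color 7: [4, 17]; color 8: [15].

χ(G) = 8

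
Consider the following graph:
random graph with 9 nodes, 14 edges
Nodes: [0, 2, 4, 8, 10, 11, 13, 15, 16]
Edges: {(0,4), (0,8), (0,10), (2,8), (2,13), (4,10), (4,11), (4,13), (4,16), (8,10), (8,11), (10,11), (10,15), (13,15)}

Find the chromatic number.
χ(G) = 3

Clique number ω(G) = 3 (lower bound: χ ≥ ω).
The clique on [0, 8, 10] has size 3, forcing χ ≥ 3, and the coloring below uses 3 colors, so χ(G) = 3.
A valid 3-coloring: color 1: [4, 8, 15]; color 2: [10, 13, 16]; color 3: [0, 2, 11].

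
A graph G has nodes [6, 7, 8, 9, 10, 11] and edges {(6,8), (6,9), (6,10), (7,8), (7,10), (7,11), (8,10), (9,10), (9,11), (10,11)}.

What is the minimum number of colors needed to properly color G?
Clique number ω(G) = 3 (lower bound: χ ≥ ω).
Odd cycle [11, 7, 8, 6, 9] needs 3 colors (χ ≥ 3).
Vertex 10 is adjacent to every vertex of [6, 7, 8, 9, 11], which already need 3 colors among themselves, so 10 needs a new color (χ ≥ 4).
The coloring below uses 4 colors, so χ(G) = 4.
A valid 4-coloring: color 1: [10]; color 2: [6, 11]; color 3: [7, 9]; color 4: [8].

χ(G) = 4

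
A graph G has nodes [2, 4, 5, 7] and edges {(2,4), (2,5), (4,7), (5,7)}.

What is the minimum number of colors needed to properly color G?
Clique number ω(G) = 2 (lower bound: χ ≥ ω).
The graph is bipartite (no odd cycle), so 2 colors suffice: χ(G) = 2.
A valid 2-coloring: color 1: [2, 7]; color 2: [4, 5].

χ(G) = 2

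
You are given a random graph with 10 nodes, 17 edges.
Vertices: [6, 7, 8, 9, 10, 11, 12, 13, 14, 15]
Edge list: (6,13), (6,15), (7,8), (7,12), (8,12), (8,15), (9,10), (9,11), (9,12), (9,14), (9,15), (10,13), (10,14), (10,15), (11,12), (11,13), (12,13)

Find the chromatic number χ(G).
Clique number ω(G) = 3 (lower bound: χ ≥ ω).
The clique on [7, 8, 12] has size 3, forcing χ ≥ 3, and the coloring below uses 3 colors, so χ(G) = 3.
A valid 3-coloring: color 1: [8, 9, 13]; color 2: [12, 14, 15]; color 3: [6, 7, 10, 11].

χ(G) = 3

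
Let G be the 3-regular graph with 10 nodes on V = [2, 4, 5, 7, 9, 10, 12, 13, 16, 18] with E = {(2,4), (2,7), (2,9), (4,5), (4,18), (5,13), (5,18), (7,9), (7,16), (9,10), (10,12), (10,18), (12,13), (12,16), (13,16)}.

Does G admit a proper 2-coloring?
The clique on vertices [2, 7, 9] has size 3 > 2, so it alone needs 3 colors.

No, G is not 2-colorable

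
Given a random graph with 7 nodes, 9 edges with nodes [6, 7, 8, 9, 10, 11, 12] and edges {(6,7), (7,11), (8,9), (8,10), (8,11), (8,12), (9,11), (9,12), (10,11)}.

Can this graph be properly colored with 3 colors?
A valid 3-coloring: color 1: [7, 8]; color 2: [6, 11, 12]; color 3: [9, 10].
(χ(G) = 3 ≤ 3.)

Yes, G is 3-colorable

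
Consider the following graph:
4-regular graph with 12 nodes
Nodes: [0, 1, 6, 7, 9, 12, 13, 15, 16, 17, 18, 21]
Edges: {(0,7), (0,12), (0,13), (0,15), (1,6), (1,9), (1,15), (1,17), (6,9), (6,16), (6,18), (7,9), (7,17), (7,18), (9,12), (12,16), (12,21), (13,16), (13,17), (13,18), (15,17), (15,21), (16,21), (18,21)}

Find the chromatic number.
Clique number ω(G) = 3 (lower bound: χ ≥ ω).
The clique on [1, 15, 17] has size 3, forcing χ ≥ 3, and the coloring below uses 3 colors, so χ(G) = 3.
A valid 3-coloring: color 1: [0, 6, 17, 21]; color 2: [1, 7, 12, 13]; color 3: [9, 15, 16, 18].

χ(G) = 3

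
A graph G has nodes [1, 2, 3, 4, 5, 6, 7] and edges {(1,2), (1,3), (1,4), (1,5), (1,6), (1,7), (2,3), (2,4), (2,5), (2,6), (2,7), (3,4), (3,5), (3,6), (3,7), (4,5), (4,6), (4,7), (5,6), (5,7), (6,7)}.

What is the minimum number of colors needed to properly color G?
Clique number ω(G) = 7 (lower bound: χ ≥ ω).
The clique on [1, 2, 3, 4, 5, 6, 7] has size 7, forcing χ ≥ 7, and the coloring below uses 7 colors, so χ(G) = 7.
A valid 7-coloring: color 1: [3]; color 2: [1]; color 3: [5]; color 4: [4]; color 5: [7]; color 6: [2]; color 7: [6].

χ(G) = 7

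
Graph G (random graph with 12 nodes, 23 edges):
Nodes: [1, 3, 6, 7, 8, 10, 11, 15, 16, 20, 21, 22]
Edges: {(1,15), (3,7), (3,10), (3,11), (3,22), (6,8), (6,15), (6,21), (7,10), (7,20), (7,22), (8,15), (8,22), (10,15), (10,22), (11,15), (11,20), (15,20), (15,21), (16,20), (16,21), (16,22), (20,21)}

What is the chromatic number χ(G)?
Clique number ω(G) = 4 (lower bound: χ ≥ ω).
The clique on [3, 7, 10, 22] has size 4, forcing χ ≥ 4, and the coloring below uses 4 colors, so χ(G) = 4.
A valid 4-coloring: color 1: [3, 15, 16]; color 2: [1, 6, 20, 22]; color 3: [8, 10, 11, 21]; color 4: [7].

χ(G) = 4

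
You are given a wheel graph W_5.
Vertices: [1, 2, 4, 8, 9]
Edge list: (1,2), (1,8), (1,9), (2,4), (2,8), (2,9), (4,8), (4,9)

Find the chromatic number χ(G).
χ(G) = 3

Clique number ω(G) = 3 (lower bound: χ ≥ ω).
The clique on [1, 2, 8] has size 3, forcing χ ≥ 3, and the coloring below uses 3 colors, so χ(G) = 3.
A valid 3-coloring: color 1: [2]; color 2: [8, 9]; color 3: [1, 4].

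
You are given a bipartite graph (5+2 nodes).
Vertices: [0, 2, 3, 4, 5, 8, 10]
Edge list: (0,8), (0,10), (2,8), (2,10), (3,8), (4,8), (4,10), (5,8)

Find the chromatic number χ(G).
Clique number ω(G) = 2 (lower bound: χ ≥ ω).
The graph is bipartite (no odd cycle), so 2 colors suffice: χ(G) = 2.
A valid 2-coloring: color 1: [8, 10]; color 2: [0, 2, 3, 4, 5].

χ(G) = 2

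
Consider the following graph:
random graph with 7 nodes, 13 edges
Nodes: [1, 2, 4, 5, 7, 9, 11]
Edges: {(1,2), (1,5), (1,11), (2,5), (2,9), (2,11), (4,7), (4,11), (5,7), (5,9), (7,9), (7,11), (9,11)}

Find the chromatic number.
χ(G) = 3

Clique number ω(G) = 3 (lower bound: χ ≥ ω).
The clique on [1, 2, 11] has size 3, forcing χ ≥ 3, and the coloring below uses 3 colors, so χ(G) = 3.
A valid 3-coloring: color 1: [5, 11]; color 2: [2, 7]; color 3: [1, 4, 9].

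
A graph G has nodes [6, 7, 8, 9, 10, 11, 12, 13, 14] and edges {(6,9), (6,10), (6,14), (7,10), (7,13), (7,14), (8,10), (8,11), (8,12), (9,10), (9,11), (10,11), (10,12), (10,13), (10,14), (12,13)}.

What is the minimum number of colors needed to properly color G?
χ(G) = 3

Clique number ω(G) = 3 (lower bound: χ ≥ ω).
The clique on [6, 9, 10] has size 3, forcing χ ≥ 3, and the coloring below uses 3 colors, so χ(G) = 3.
A valid 3-coloring: color 1: [10]; color 2: [8, 9, 13, 14]; color 3: [6, 7, 11, 12].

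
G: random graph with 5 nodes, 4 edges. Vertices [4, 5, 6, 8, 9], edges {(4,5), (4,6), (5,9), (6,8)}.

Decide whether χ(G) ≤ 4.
Yes, G is 4-colorable

A valid 4-coloring: color 1: [4, 8, 9]; color 2: [5, 6].
(χ(G) = 2 ≤ 4.)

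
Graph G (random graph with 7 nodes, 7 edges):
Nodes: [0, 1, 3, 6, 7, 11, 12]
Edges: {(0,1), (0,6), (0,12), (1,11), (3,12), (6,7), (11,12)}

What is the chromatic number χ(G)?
Clique number ω(G) = 2 (lower bound: χ ≥ ω).
The graph is bipartite (no odd cycle), so 2 colors suffice: χ(G) = 2.
A valid 2-coloring: color 1: [0, 3, 7, 11]; color 2: [1, 6, 12].

χ(G) = 2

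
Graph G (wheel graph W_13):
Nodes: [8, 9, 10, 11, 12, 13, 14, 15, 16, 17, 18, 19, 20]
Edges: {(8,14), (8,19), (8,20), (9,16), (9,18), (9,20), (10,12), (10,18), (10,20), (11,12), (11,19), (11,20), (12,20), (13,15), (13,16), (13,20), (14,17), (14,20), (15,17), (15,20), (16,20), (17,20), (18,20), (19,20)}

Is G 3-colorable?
A valid 3-coloring: color 1: [20]; color 2: [12, 14, 15, 16, 18, 19]; color 3: [8, 9, 10, 11, 13, 17].
(χ(G) = 3 ≤ 3.)

Yes, G is 3-colorable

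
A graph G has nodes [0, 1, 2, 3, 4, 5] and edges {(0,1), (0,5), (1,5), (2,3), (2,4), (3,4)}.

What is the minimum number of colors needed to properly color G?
χ(G) = 3

Clique number ω(G) = 3 (lower bound: χ ≥ ω).
The clique on [0, 1, 5] has size 3, forcing χ ≥ 3, and the coloring below uses 3 colors, so χ(G) = 3.
A valid 3-coloring: color 1: [0, 4]; color 2: [1, 3]; color 3: [2, 5].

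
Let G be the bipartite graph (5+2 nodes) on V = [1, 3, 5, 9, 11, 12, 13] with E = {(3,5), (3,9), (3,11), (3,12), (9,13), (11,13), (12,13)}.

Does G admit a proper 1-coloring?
No, G is not 1-colorable

Edge (3,9) forces its endpoints to differ, so 1 color is not enough.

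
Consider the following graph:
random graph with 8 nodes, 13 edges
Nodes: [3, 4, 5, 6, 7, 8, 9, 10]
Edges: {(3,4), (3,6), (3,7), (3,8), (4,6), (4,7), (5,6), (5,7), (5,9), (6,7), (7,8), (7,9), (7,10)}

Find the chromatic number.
Clique number ω(G) = 4 (lower bound: χ ≥ ω).
The clique on [3, 4, 6, 7] has size 4, forcing χ ≥ 4, and the coloring below uses 4 colors, so χ(G) = 4.
A valid 4-coloring: color 1: [7]; color 2: [3, 5, 10]; color 3: [6, 8, 9]; color 4: [4].

χ(G) = 4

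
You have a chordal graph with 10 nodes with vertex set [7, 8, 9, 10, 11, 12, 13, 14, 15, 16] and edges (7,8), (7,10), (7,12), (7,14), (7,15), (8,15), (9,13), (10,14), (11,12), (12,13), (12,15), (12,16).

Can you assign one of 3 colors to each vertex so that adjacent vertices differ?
Yes, G is 3-colorable

A valid 3-coloring: color 1: [8, 9, 10, 12]; color 2: [7, 11, 13, 16]; color 3: [14, 15].
(χ(G) = 3 ≤ 3.)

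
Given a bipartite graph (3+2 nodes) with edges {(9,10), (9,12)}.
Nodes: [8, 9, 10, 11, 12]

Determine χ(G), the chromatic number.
Clique number ω(G) = 2 (lower bound: χ ≥ ω).
The graph is bipartite (no odd cycle), so 2 colors suffice: χ(G) = 2.
A valid 2-coloring: color 1: [8, 9, 11]; color 2: [10, 12].

χ(G) = 2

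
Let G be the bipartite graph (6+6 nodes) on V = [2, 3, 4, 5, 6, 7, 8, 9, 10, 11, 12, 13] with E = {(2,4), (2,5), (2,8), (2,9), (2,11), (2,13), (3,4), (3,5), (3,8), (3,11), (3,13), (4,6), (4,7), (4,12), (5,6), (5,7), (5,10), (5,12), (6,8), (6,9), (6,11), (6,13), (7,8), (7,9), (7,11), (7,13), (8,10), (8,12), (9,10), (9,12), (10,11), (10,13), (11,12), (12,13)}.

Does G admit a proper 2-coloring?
Yes, G is 2-colorable

A valid 2-coloring: color 1: [4, 5, 8, 9, 11, 13]; color 2: [2, 3, 6, 7, 10, 12].
(χ(G) = 2 ≤ 2.)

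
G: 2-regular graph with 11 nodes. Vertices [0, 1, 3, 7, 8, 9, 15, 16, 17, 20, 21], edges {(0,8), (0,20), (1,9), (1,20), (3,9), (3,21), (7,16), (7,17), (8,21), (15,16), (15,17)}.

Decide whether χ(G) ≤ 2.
Odd cycle [1, 9, 3, 21, 8, 0, 20] needs 3 colors (χ ≥ 3).
Hence χ(G) ≥ 3 > 2, so no proper 2-coloring exists.

No, G is not 2-colorable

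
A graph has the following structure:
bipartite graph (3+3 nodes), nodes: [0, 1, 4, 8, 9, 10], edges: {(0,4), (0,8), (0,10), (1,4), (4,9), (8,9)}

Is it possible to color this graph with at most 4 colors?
A valid 4-coloring: color 1: [4, 8, 10]; color 2: [0, 1, 9].
(χ(G) = 2 ≤ 4.)

Yes, G is 4-colorable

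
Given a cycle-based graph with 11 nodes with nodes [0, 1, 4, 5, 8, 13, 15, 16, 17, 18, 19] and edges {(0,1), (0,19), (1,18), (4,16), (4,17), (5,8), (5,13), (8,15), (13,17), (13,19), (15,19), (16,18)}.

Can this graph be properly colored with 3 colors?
A valid 3-coloring: color 1: [0, 4, 13, 15, 18]; color 2: [1, 8, 16, 17, 19]; color 3: [5].
(χ(G) = 3 ≤ 3.)

Yes, G is 3-colorable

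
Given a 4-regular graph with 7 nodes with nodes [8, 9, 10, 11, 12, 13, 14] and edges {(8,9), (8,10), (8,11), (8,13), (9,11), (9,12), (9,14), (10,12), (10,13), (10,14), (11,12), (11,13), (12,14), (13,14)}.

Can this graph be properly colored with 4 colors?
A valid 4-coloring: color 1: [8, 12]; color 2: [11, 14]; color 3: [9, 13]; color 4: [10].
(χ(G) = 4 ≤ 4.)

Yes, G is 4-colorable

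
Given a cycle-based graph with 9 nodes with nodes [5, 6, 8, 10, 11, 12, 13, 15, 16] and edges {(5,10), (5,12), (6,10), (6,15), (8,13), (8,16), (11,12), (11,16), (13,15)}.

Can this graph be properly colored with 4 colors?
Yes, G is 4-colorable

A valid 4-coloring: color 1: [5, 6, 11, 13]; color 2: [10, 12, 15, 16]; color 3: [8].
(χ(G) = 3 ≤ 4.)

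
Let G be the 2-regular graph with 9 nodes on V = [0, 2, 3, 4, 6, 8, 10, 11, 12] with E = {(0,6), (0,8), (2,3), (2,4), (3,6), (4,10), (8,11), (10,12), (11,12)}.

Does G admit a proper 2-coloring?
No, G is not 2-colorable

Odd cycle [2, 3, 6, 0, 8, 11, 12, 10, 4] needs 3 colors (χ ≥ 3).
Hence χ(G) ≥ 3 > 2, so no proper 2-coloring exists.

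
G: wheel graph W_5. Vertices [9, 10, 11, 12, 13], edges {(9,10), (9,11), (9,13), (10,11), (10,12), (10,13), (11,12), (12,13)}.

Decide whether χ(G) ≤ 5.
Yes, G is 5-colorable

A valid 5-coloring: color 1: [10]; color 2: [11, 13]; color 3: [9, 12].
(χ(G) = 3 ≤ 5.)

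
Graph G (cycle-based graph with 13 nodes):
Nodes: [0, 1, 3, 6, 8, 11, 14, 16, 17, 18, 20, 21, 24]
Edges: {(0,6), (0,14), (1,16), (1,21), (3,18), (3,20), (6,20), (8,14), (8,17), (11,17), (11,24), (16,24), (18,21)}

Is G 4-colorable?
A valid 4-coloring: color 1: [0, 3, 8, 11, 16, 21]; color 2: [1, 14, 17, 18, 20, 24]; color 3: [6].
(χ(G) = 3 ≤ 4.)

Yes, G is 4-colorable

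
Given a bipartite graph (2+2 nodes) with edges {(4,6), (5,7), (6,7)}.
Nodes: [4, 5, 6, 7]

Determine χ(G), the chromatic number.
χ(G) = 2

Clique number ω(G) = 2 (lower bound: χ ≥ ω).
The graph is bipartite (no odd cycle), so 2 colors suffice: χ(G) = 2.
A valid 2-coloring: color 1: [5, 6]; color 2: [4, 7].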